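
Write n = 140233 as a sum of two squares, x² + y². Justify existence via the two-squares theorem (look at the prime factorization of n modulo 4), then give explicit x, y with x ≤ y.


Step 1: Factor n = 140233 = 17 · 73 · 113.
Step 2: Check the mod-4 condition on each prime factor: 17 ≡ 1 (mod 4), exponent 1; 73 ≡ 1 (mod 4), exponent 1; 113 ≡ 1 (mod 4), exponent 1.
All primes ≡ 3 (mod 4) appear to even exponent (or don't appear), so by the two-squares theorem n IS expressible as a sum of two squares.
Step 3: Build a representation. Here n = 17 · 73 · 113 is a product of primes ≡ 1 (mod 4). Each prime p ≡ 1 (mod 4) is itself a sum of two squares; find a² by testing p − a² for a perfect square:
  17: 17 − 1² = 16 = 4² ⇒ 17 = 1² + 4².
  73: 73 − 1² = 72, 73 − 2² = 69, 73 − 3² = 64 = 8² ⇒ 73 = 3² + 8².
  113: 113 − 1² = 112, 113 − 2² = 109, 113 − 3² = 104, 113 − 4² = 97, 113 − 5² = 88, 113 − 6² = 77, 113 − 7² = 64 = 8² ⇒ 113 = 7² + 8².
  Combine using the Brahmagupta–Fibonacci identity (a² + b²)(c² + d²) = (ac − bd)² + (ad + bc)² = (ac + bd)² + (ad − bc)²:
  17 · 73 = 1241: from (1² + 4²)(3² + 8²), take (1·3 − 4·8, 1·8 + 4·3) = (3 − 32, 8 + 12) = (-29, 20); dropping signs (only squares matter) gives (29, 20); check 29² + 20² = 841 + 400 = 1241 ✓.
  1241 · 113 = 140233: from (29² + 20²)(7² + 8²), take (29·7 − 20·8, 29·8 + 20·7) = (203 − 160, 232 + 140) = (43, 372); check 43² + 372² = 1849 + 138384 = 140233 ✓.
Step 4: Order so x ≤ y and verify: 43² + 372² = 1849 + 138384 = 140233 = n. ✓

n = 140233 = 43² + 372² (one valid representation with x ≤ y).


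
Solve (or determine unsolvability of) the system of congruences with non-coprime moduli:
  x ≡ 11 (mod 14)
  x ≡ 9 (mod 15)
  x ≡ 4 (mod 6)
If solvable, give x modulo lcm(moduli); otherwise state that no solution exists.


Moduli 14, 15, 6 are not pairwise coprime, so CRT works modulo lcm(m_i) when all pairwise compatibility conditions hold.
Pairwise compatibility: gcd(m_i, m_j) must divide a_i - a_j for every pair.
Merge one congruence at a time:
  Start: x ≡ 11 (mod 14).
  Combine with x ≡ 9 (mod 15): gcd(14, 15) = 1; 9 - 11 = -2, which IS divisible by 1, so compatible.
    Write x = 11 + 14·t and substitute into x ≡ 9 (mod 15): 14·t ≡ 9 − 11 = -2 (mod 15).
    Reduce coefficients mod 15: 14·t ≡ 13 (mod 15).
    The inverse of 14 mod 15 is 14 (since 14·14 = 196 = 13·15 + 1), so t ≡ 14·13 = 182 ≡ 2 (mod 15).
    Then x = 11 + 14·2 = 39, valid modulo lcm(14, 15) = 210: x ≡ 39 (mod 210).
  Combine with x ≡ 4 (mod 6): gcd(210, 6) = 6, and 4 - 39 = -35 is NOT divisible by 6.
    ⇒ system is inconsistent (no integer solution).

No solution (the system is inconsistent).


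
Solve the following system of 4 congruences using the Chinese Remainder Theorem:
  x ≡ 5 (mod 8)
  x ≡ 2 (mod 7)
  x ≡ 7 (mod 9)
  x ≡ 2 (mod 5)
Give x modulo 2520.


Product of moduli M = 8 · 7 · 9 · 5 = 2520.
Merge one congruence at a time:
  Start: x ≡ 5 (mod 8).
  Combine with x ≡ 2 (mod 7); new modulus lcm = 56.
    Write x = 5 + 8·t and substitute into x ≡ 2 (mod 7): 8·t ≡ 2 − 5 = -3 (mod 7).
    Reduce coefficients mod 7: 1·t ≡ 4 (mod 7).
    So t ≡ 4 (mod 7).
    Then x = 5 + 8·4 = 37, valid modulo lcm(8, 7) = 56: x ≡ 37 (mod 56).
  Combine with x ≡ 7 (mod 9); new modulus lcm = 504.
    Write x = 37 + 56·t and substitute into x ≡ 7 (mod 9): 56·t ≡ 7 − 37 = -30 (mod 9).
    Reduce coefficients mod 9: 2·t ≡ 6 (mod 9).
    The inverse of 2 mod 9 is 5 (since 2·5 = 10 = 1·9 + 1), so t ≡ 5·6 = 30 ≡ 3 (mod 9).
    Then x = 37 + 56·3 = 205, valid modulo lcm(56, 9) = 504: x ≡ 205 (mod 504).
  Combine with x ≡ 2 (mod 5); new modulus lcm = 2520.
    Write x = 205 + 504·t and substitute into x ≡ 2 (mod 5): 504·t ≡ 2 − 205 = -203 (mod 5).
    Reduce coefficients mod 5: 4·t ≡ 2 (mod 5).
    The inverse of 4 mod 5 is 4 (since 4·4 = 16 = 3·5 + 1), so t ≡ 4·2 = 8 ≡ 3 (mod 5).
    Then x = 205 + 504·3 = 1717, valid modulo lcm(504, 5) = 2520: x ≡ 1717 (mod 2520).
Verify against each original: 1717 mod 8 = 5, 1717 mod 7 = 2, 1717 mod 9 = 7, 1717 mod 5 = 2.

x ≡ 1717 (mod 2520).


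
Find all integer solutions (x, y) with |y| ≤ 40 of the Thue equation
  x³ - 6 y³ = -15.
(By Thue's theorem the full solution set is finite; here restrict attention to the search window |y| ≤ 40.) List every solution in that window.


The equation is x³ - 6y³ = -15. For fixed y, x³ = 6·y³ − 15, so a solution requires the RHS to be a perfect cube.
Strategy: iterate y from -40 to 40, compute RHS = 6·y³ − 15, and check whether it is a (positive or negative) perfect cube.
Check small values of y:
  y = 0: RHS = -15 is not a perfect cube.
  y = 1: RHS = -9 is not a perfect cube.
  y = -1: RHS = -21 is not a perfect cube.
  y = 2: RHS = 33 is not a perfect cube.
  y = -2: RHS = -63 is not a perfect cube.
  y = 3: RHS = 147 is not a perfect cube.
  y = -3: RHS = -177 is not a perfect cube.
Continuing the search up to |y| = 40 finds no solutions either.
No (x, y) in the scanned range satisfies the equation.

No integer solutions with |y| ≤ 40.


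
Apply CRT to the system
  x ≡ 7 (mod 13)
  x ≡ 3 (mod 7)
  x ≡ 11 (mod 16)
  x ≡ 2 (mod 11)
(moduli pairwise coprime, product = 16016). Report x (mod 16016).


Product of moduli M = 13 · 7 · 16 · 11 = 16016.
Merge one congruence at a time:
  Start: x ≡ 7 (mod 13).
  Combine with x ≡ 3 (mod 7); new modulus lcm = 91.
    Write x = 7 + 13·t and substitute into x ≡ 3 (mod 7): 13·t ≡ 3 − 7 = -4 (mod 7).
    Reduce coefficients mod 7: 6·t ≡ 3 (mod 7).
    The inverse of 6 mod 7 is 6 (since 6·6 = 36 = 5·7 + 1), so t ≡ 6·3 = 18 ≡ 4 (mod 7).
    Then x = 7 + 13·4 = 59, valid modulo lcm(13, 7) = 91: x ≡ 59 (mod 91).
  Combine with x ≡ 11 (mod 16); new modulus lcm = 1456.
    Write x = 59 + 91·t and substitute into x ≡ 11 (mod 16): 91·t ≡ 11 − 59 = -48 (mod 16).
    Reduce coefficients mod 16: 11·t ≡ 0 (mod 16).
    The inverse of 11 mod 16 is 3 (since 11·3 = 33 = 2·16 + 1), so t ≡ 3·0 = 0 ≡ 0 (mod 16).
    Then x = 59 + 91·0 = 59, valid modulo lcm(91, 16) = 1456: x ≡ 59 (mod 1456).
  Combine with x ≡ 2 (mod 11); new modulus lcm = 16016.
    Write x = 59 + 1456·t and substitute into x ≡ 2 (mod 11): 1456·t ≡ 2 − 59 = -57 (mod 11).
    Reduce coefficients mod 11: 4·t ≡ 9 (mod 11).
    The inverse of 4 mod 11 is 3 (since 4·3 = 12 = 1·11 + 1), so t ≡ 3·9 = 27 ≡ 5 (mod 11).
    Then x = 59 + 1456·5 = 7339, valid modulo lcm(1456, 11) = 16016: x ≡ 7339 (mod 16016).
Verify against each original: 7339 mod 13 = 7, 7339 mod 7 = 3, 7339 mod 16 = 11, 7339 mod 11 = 2.

x ≡ 7339 (mod 16016).


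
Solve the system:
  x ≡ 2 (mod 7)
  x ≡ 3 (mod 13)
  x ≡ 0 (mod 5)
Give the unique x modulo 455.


Moduli 7, 13, 5 are pairwise coprime; by CRT there is a unique solution modulo M = 7 · 13 · 5 = 455.
Solve pairwise, accumulating the modulus:
  Start with x ≡ 2 (mod 7).
  Combine with x ≡ 3 (mod 13): since gcd(7, 13) = 1, we get a unique residue mod 91.
    Write x = 2 + 7·t and substitute into x ≡ 3 (mod 13): 7·t ≡ 3 − 2 = 1 (mod 13).
    The inverse of 7 mod 13 is 2 (since 7·2 = 14 = 1·13 + 1), so t ≡ 2·1 = 2 ≡ 2 (mod 13).
    Then x = 2 + 7·2 = 16, valid modulo lcm(7, 13) = 91: x ≡ 16 (mod 91).
  Combine with x ≡ 0 (mod 5): since gcd(91, 5) = 1, we get a unique residue mod 455.
    Write x = 16 + 91·t and substitute into x ≡ 0 (mod 5): 91·t ≡ 0 − 16 = -16 (mod 5).
    Reduce coefficients mod 5: 1·t ≡ 4 (mod 5).
    So t ≡ 4 (mod 5).
    Then x = 16 + 91·4 = 380, valid modulo lcm(91, 5) = 455: x ≡ 380 (mod 455).
Verify: 380 mod 7 = 2 ✓, 380 mod 13 = 3 ✓, 380 mod 5 = 0 ✓.

x ≡ 380 (mod 455).


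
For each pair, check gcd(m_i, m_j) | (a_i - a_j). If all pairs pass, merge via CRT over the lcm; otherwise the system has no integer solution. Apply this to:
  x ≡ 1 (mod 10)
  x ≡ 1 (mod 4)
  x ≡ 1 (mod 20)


Moduli 10, 4, 20 are not pairwise coprime, so CRT works modulo lcm(m_i) when all pairwise compatibility conditions hold.
Pairwise compatibility: gcd(m_i, m_j) must divide a_i - a_j for every pair.
Merge one congruence at a time:
  Start: x ≡ 1 (mod 10).
  Combine with x ≡ 1 (mod 4): gcd(10, 4) = 2; 1 - 1 = 0, which IS divisible by 2, so compatible.
    Write x = 1 + 10·t and substitute into x ≡ 1 (mod 4): 10·t ≡ 1 − 1 = 0 (mod 4).
    Divide the congruence (and modulus) by g = 2: 5·t ≡ 0 (mod 2).
    Reduce coefficients mod 2: 1·t ≡ 0 (mod 2).
    So t ≡ 0 (mod 2).
    Then x = 1 + 10·0 = 1, valid modulo lcm(10, 4) = 20: x ≡ 1 (mod 20).
  Combine with x ≡ 1 (mod 20): gcd(20, 20) = 20; 1 - 1 = 0, which IS divisible by 20, so compatible.
    Write x = 1 + 20·t and substitute into x ≡ 1 (mod 20): 20·t ≡ 1 − 1 = 0 (mod 20).
    Divide the congruence (and modulus) by g = 20: 1·t ≡ 0 (mod 1).
    Modulo 1 every t works; take t = 0.
    Then x = 1 + 20·0 = 1, valid modulo lcm(20, 20) = 20: x ≡ 1 (mod 20).
Verify: 1 mod 10 = 1, 1 mod 4 = 1, 1 mod 20 = 1.

x ≡ 1 (mod 20).


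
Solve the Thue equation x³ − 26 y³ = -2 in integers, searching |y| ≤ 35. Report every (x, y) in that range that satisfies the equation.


The equation is x³ - 26y³ = -2. For fixed y, x³ = 26·y³ − 2, so a solution requires the RHS to be a perfect cube.
Strategy: iterate y from -35 to 35, compute RHS = 26·y³ − 2, and check whether it is a (positive or negative) perfect cube.
Check small values of y:
  y = 0: RHS = -2 is not a perfect cube.
  y = 1: RHS = 24 is not a perfect cube.
  y = -1: RHS = -28 is not a perfect cube.
  y = 2: RHS = 206 is not a perfect cube.
  y = -2: RHS = -210 is not a perfect cube.
  y = 3: RHS = 700 is not a perfect cube.
  y = -3: RHS = -704 is not a perfect cube.
Continuing the search up to |y| = 35 finds no solutions either.
No (x, y) in the scanned range satisfies the equation.

No integer solutions with |y| ≤ 35.


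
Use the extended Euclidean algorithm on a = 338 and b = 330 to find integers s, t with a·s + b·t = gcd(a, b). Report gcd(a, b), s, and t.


Euclidean algorithm on (338, 330) — divide until remainder is 0:
  338 = 1 · 330 + 8
  330 = 41 · 8 + 2
  8 = 4 · 2 + 0
gcd(338, 330) = 2.
Track Bezout coefficients alongside the remainders: start with r₀ = 338 = a·1 + b·0 (s = 1, t = 0) and r₁ = 330 = a·0 + b·1 (s = 0, t = 1); each new remainder r_{k+1} = r_{k-1} − q_k·r_k inherits s_{k+1} = s_{k-1} − q_k·s_k, t_{k+1} = t_{k-1} − q_k·t_k, so r_k = a·s_k + b·t_k at every step:
  q = 1: r = 8, s = 1 − 1·0 = 1, t = 0 − 1·1 = -1  (check: 338·1 + 330·(-1) = 8)
  q = 41: r = 2, s = 0 − 41·1 = -41, t = 1 − 41·(-1) = 42  (check: 338·(-41) + 330·42 = 2)
The row with r = 2 (the gcd) gives the Bezout coefficients s = -41, t = 42.
Result: 338 · (-41) + 330 · (42) = 2.

gcd(338, 330) = 2; s = -41, t = 42 (check: 338·(-41) + 330·42 = 2).


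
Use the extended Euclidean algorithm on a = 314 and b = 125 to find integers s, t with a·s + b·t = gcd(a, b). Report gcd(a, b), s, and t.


Euclidean algorithm on (314, 125) — divide until remainder is 0:
  314 = 2 · 125 + 64
  125 = 1 · 64 + 61
  64 = 1 · 61 + 3
  61 = 20 · 3 + 1
  3 = 3 · 1 + 0
gcd(314, 125) = 1.
Track Bezout coefficients alongside the remainders: start with r₀ = 314 = a·1 + b·0 (s = 1, t = 0) and r₁ = 125 = a·0 + b·1 (s = 0, t = 1); each new remainder r_{k+1} = r_{k-1} − q_k·r_k inherits s_{k+1} = s_{k-1} − q_k·s_k, t_{k+1} = t_{k-1} − q_k·t_k, so r_k = a·s_k + b·t_k at every step:
  q = 2: r = 64, s = 1 − 2·0 = 1, t = 0 − 2·1 = -2  (check: 314·1 + 125·(-2) = 64)
  q = 1: r = 61, s = 0 − 1·1 = -1, t = 1 − 1·(-2) = 3  (check: 314·(-1) + 125·3 = 61)
  q = 1: r = 3, s = 1 − 1·(-1) = 2, t = -2 − 1·3 = -5  (check: 314·2 + 125·(-5) = 3)
  q = 20: r = 1, s = -1 − 20·2 = -41, t = 3 − 20·(-5) = 103  (check: 314·(-41) + 125·103 = 1)
The row with r = 1 (the gcd) gives the Bezout coefficients s = -41, t = 103.
Result: 314 · (-41) + 125 · (103) = 1.

gcd(314, 125) = 1; s = -41, t = 103 (check: 314·(-41) + 125·103 = 1).


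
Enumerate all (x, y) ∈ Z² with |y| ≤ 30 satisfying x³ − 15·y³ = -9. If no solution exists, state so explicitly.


The equation is x³ - 15y³ = -9. For fixed y, x³ = 15·y³ − 9, so a solution requires the RHS to be a perfect cube.
Strategy: iterate y from -30 to 30, compute RHS = 15·y³ − 9, and check whether it is a (positive or negative) perfect cube.
Check small values of y:
  y = 0: RHS = -9 is not a perfect cube.
  y = 1: RHS = 6 is not a perfect cube.
  y = -1: RHS = -24 is not a perfect cube.
  y = 2: RHS = 111 is not a perfect cube.
  y = -2: RHS = -129 is not a perfect cube.
  y = 3: RHS = 396 is not a perfect cube.
  y = -3: RHS = -414 is not a perfect cube.
Continuing the search up to |y| = 30 finds no solutions either.
No (x, y) in the scanned range satisfies the equation.

No integer solutions with |y| ≤ 30.


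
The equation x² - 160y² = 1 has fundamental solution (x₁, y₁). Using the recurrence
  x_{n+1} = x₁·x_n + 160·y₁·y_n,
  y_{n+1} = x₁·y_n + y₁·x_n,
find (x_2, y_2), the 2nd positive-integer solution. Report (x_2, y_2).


Step 1: Find the fundamental solution (x₁, y₁) of x² - 160y² = 1.
  Expand √160 as a continued fraction. a₀ = ⌊√160⌋ = 12; iterate m_{k+1} = d_k·a_k − m_k, d_{k+1} = (160 − m_{k+1}²)/d_k, a_{k+1} = ⌊(a₀ + m_{k+1})/d_{k+1}⌋ (starting m₀ = 0, d₀ = 1), with convergents p_k = a_k·p_{k-1} + p_{k-2}, q_k = a_k·q_{k-1} + q_{k-2} (p₋₁ = 1, q₋₁ = 0):
  k = 0: a₀ = 12; p₀/q₀ = 12/1; p₀² − 160·q₀² = 144 − 160 = -16.
  k = 1: m = 12, d = 16, a = ⌊(12 + 12)/16⌋ = 1; p/q = (1·12 + 1)/(1·1 + 0) = 13/1; p² − 160·q² = 169 − 160 = 9.
  k = 2: m = 4, d = 9, a = ⌊(12 + 4)/9⌋ = 1; p/q = (1·13 + 12)/(1·1 + 1) = 25/2; p² − 160·q² = 625 − 640 = -15.
  k = 3: m = 5, d = 15, a = ⌊(12 + 5)/15⌋ = 1; p/q = (1·25 + 13)/(1·2 + 1) = 38/3; p² − 160·q² = 1444 − 1440 = 4.
  k = 4: m = 10, d = 4, a = ⌊(12 + 10)/4⌋ = 5; p/q = (5·38 + 25)/(5·3 + 2) = 215/17; p² − 160·q² = 46225 − 46240 = -15.
  k = 5: m = 10, d = 15, a = ⌊(12 + 10)/15⌋ = 1; p/q = (1·215 + 38)/(1·17 + 3) = 253/20; p² − 160·q² = 64009 − 64000 = 9.
  k = 6: m = 5, d = 9, a = ⌊(12 + 5)/9⌋ = 1; p/q = (1·253 + 215)/(1·20 + 17) = 468/37; p² − 160·q² = 219024 − 219040 = -16.
  k = 7: m = 4, d = 16, a = ⌊(12 + 4)/16⌋ = 1; p/q = (1·468 + 253)/(1·37 + 20) = 721/57; p² − 160·q² = 519841 − 519840 = 1.
  The first convergent with p² − 160·q² = 1 gives the fundamental solution (x₁, y₁) = (721, 57).
Step 2: Apply the recurrence (x_{n+1}, y_{n+1}) = (x₁x_n + 160y₁y_n, x₁y_n + y₁x_n) repeatedly.
  From (x_1, y_1) = (721, 57): x_2 = 721·721 + 160·57·57 = 1039681; y_2 = 721·57 + 57·721 = 82194.
Step 3: Verify x_2² - 160·y_2² = 1080936581761 - 1080936581760 = 1 (should be 1). ✓

(x_1, y_1) = (721, 57); (x_2, y_2) = (1039681, 82194).


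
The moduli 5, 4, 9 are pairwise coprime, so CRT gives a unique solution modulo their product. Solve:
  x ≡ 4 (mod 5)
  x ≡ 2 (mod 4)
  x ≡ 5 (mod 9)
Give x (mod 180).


Moduli 5, 4, 9 are pairwise coprime; by CRT there is a unique solution modulo M = 5 · 4 · 9 = 180.
Solve pairwise, accumulating the modulus:
  Start with x ≡ 4 (mod 5).
  Combine with x ≡ 2 (mod 4): since gcd(5, 4) = 1, we get a unique residue mod 20.
    Write x = 4 + 5·t and substitute into x ≡ 2 (mod 4): 5·t ≡ 2 − 4 = -2 (mod 4).
    Reduce coefficients mod 4: 1·t ≡ 2 (mod 4).
    So t ≡ 2 (mod 4).
    Then x = 4 + 5·2 = 14, valid modulo lcm(5, 4) = 20: x ≡ 14 (mod 20).
  Combine with x ≡ 5 (mod 9): since gcd(20, 9) = 1, we get a unique residue mod 180.
    Write x = 14 + 20·t and substitute into x ≡ 5 (mod 9): 20·t ≡ 5 − 14 = -9 (mod 9).
    Reduce coefficients mod 9: 2·t ≡ 0 (mod 9).
    The inverse of 2 mod 9 is 5 (since 2·5 = 10 = 1·9 + 1), so t ≡ 5·0 = 0 ≡ 0 (mod 9).
    Then x = 14 + 20·0 = 14, valid modulo lcm(20, 9) = 180: x ≡ 14 (mod 180).
Verify: 14 mod 5 = 4 ✓, 14 mod 4 = 2 ✓, 14 mod 9 = 5 ✓.

x ≡ 14 (mod 180).


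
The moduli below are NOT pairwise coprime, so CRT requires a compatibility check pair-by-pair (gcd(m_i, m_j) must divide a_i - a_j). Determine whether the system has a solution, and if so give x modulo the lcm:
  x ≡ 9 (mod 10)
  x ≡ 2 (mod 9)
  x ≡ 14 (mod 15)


Moduli 10, 9, 15 are not pairwise coprime, so CRT works modulo lcm(m_i) when all pairwise compatibility conditions hold.
Pairwise compatibility: gcd(m_i, m_j) must divide a_i - a_j for every pair.
Merge one congruence at a time:
  Start: x ≡ 9 (mod 10).
  Combine with x ≡ 2 (mod 9): gcd(10, 9) = 1; 2 - 9 = -7, which IS divisible by 1, so compatible.
    Write x = 9 + 10·t and substitute into x ≡ 2 (mod 9): 10·t ≡ 2 − 9 = -7 (mod 9).
    Reduce coefficients mod 9: 1·t ≡ 2 (mod 9).
    So t ≡ 2 (mod 9).
    Then x = 9 + 10·2 = 29, valid modulo lcm(10, 9) = 90: x ≡ 29 (mod 90).
  Combine with x ≡ 14 (mod 15): gcd(90, 15) = 15; 14 - 29 = -15, which IS divisible by 15, so compatible.
    Write x = 29 + 90·t and substitute into x ≡ 14 (mod 15): 90·t ≡ 14 − 29 = -15 (mod 15).
    Divide the congruence (and modulus) by g = 15: 6·t ≡ -1 (mod 1).
    Modulo 1 every t works; take t = 0.
    Then x = 29 + 90·0 = 29, valid modulo lcm(90, 15) = 90: x ≡ 29 (mod 90).
Verify: 29 mod 10 = 9, 29 mod 9 = 2, 29 mod 15 = 14.

x ≡ 29 (mod 90).


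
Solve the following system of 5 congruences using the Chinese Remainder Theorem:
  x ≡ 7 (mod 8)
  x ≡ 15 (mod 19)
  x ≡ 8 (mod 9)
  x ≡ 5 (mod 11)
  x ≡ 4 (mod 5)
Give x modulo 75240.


Product of moduli M = 8 · 19 · 9 · 11 · 5 = 75240.
Merge one congruence at a time:
  Start: x ≡ 7 (mod 8).
  Combine with x ≡ 15 (mod 19); new modulus lcm = 152.
    Write x = 7 + 8·t and substitute into x ≡ 15 (mod 19): 8·t ≡ 15 − 7 = 8 (mod 19).
    The inverse of 8 mod 19 is 12 (since 8·12 = 96 = 5·19 + 1), so t ≡ 12·8 = 96 ≡ 1 (mod 19).
    Then x = 7 + 8·1 = 15, valid modulo lcm(8, 19) = 152: x ≡ 15 (mod 152).
  Combine with x ≡ 8 (mod 9); new modulus lcm = 1368.
    Write x = 15 + 152·t and substitute into x ≡ 8 (mod 9): 152·t ≡ 8 − 15 = -7 (mod 9).
    Reduce coefficients mod 9: 8·t ≡ 2 (mod 9).
    The inverse of 8 mod 9 is 8 (since 8·8 = 64 = 7·9 + 1), so t ≡ 8·2 = 16 ≡ 7 (mod 9).
    Then x = 15 + 152·7 = 1079, valid modulo lcm(152, 9) = 1368: x ≡ 1079 (mod 1368).
  Combine with x ≡ 5 (mod 11); new modulus lcm = 15048.
    Write x = 1079 + 1368·t and substitute into x ≡ 5 (mod 11): 1368·t ≡ 5 − 1079 = -1074 (mod 11).
    Reduce coefficients mod 11: 4·t ≡ 4 (mod 11).
    The inverse of 4 mod 11 is 3 (since 4·3 = 12 = 1·11 + 1), so t ≡ 3·4 = 12 ≡ 1 (mod 11).
    Then x = 1079 + 1368·1 = 2447, valid modulo lcm(1368, 11) = 15048: x ≡ 2447 (mod 15048).
  Combine with x ≡ 4 (mod 5); new modulus lcm = 75240.
    Write x = 2447 + 15048·t and substitute into x ≡ 4 (mod 5): 15048·t ≡ 4 − 2447 = -2443 (mod 5).
    Reduce coefficients mod 5: 3·t ≡ 2 (mod 5).
    The inverse of 3 mod 5 is 2 (since 3·2 = 6 = 1·5 + 1), so t ≡ 2·2 = 4 ≡ 4 (mod 5).
    Then x = 2447 + 15048·4 = 62639, valid modulo lcm(15048, 5) = 75240: x ≡ 62639 (mod 75240).
Verify against each original: 62639 mod 8 = 7, 62639 mod 19 = 15, 62639 mod 9 = 8, 62639 mod 11 = 5, 62639 mod 5 = 4.

x ≡ 62639 (mod 75240).


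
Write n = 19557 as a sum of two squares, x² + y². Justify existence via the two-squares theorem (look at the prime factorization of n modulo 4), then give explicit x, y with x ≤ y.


Step 1: Factor n = 19557 = 3^2 · 41 · 53.
Step 2: Check the mod-4 condition on each prime factor: 3 ≡ 3 (mod 4), exponent 2 (must be even); 41 ≡ 1 (mod 4), exponent 1; 53 ≡ 1 (mod 4), exponent 1.
All primes ≡ 3 (mod 4) appear to even exponent (or don't appear), so by the two-squares theorem n IS expressible as a sum of two squares.
Step 3: Build a representation. Group n = k² · m with k = 3 and m = 41 · 53 = 2173 (a product of primes ≡ 1 (mod 4)); a representation of m scales to one of n via (k·x)² + (k·y)² = k²(x² + y²). Each prime p ≡ 1 (mod 4) is itself a sum of two squares; find a² by testing p − a² for a perfect square:
  41: 41 − 1² = 40, 41 − 2² = 37, 41 − 3² = 32, 41 − 4² = 25 = 5² ⇒ 41 = 4² + 5².
  53: 53 − 1² = 52, 53 − 2² = 49 = 7² ⇒ 53 = 2² + 7².
  Combine using the Brahmagupta–Fibonacci identity (a² + b²)(c² + d²) = (ac − bd)² + (ad + bc)² = (ac + bd)² + (ad − bc)²:
  41 · 53 = 2173: from (4² + 5²)(2² + 7²), take (4·2 − 5·7, 4·7 + 5·2) = (8 − 35, 28 + 10) = (-27, 38); dropping signs (only squares matter) gives (27, 38); check 27² + 38² = 729 + 1444 = 2173 ✓.
  Scale by k = 3: (3·27, 3·38) = (81, 114).
Step 4: Order so x ≤ y and verify: 81² + 114² = 6561 + 12996 = 19557 = n. ✓

n = 19557 = 81² + 114² (one valid representation with x ≤ y).


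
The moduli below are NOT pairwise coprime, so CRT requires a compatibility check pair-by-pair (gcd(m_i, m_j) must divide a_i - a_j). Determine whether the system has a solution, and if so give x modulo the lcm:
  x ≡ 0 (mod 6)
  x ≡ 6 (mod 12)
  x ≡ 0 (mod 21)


Moduli 6, 12, 21 are not pairwise coprime, so CRT works modulo lcm(m_i) when all pairwise compatibility conditions hold.
Pairwise compatibility: gcd(m_i, m_j) must divide a_i - a_j for every pair.
Merge one congruence at a time:
  Start: x ≡ 0 (mod 6).
  Combine with x ≡ 6 (mod 12): gcd(6, 12) = 6; 6 - 0 = 6, which IS divisible by 6, so compatible.
    Write x = 0 + 6·t and substitute into x ≡ 6 (mod 12): 6·t ≡ 6 − 0 = 6 (mod 12).
    Divide the congruence (and modulus) by g = 6: 1·t ≡ 1 (mod 2).
    So t ≡ 1 (mod 2).
    Then x = 0 + 6·1 = 6, valid modulo lcm(6, 12) = 12: x ≡ 6 (mod 12).
  Combine with x ≡ 0 (mod 21): gcd(12, 21) = 3; 0 - 6 = -6, which IS divisible by 3, so compatible.
    Write x = 6 + 12·t and substitute into x ≡ 0 (mod 21): 12·t ≡ 0 − 6 = -6 (mod 21).
    Divide the congruence (and modulus) by g = 3: 4·t ≡ -2 (mod 7).
    Reduce coefficients mod 7: 4·t ≡ 5 (mod 7).
    The inverse of 4 mod 7 is 2 (since 4·2 = 8 = 1·7 + 1), so t ≡ 2·5 = 10 ≡ 3 (mod 7).
    Then x = 6 + 12·3 = 42, valid modulo lcm(12, 21) = 84: x ≡ 42 (mod 84).
Verify: 42 mod 6 = 0, 42 mod 12 = 6, 42 mod 21 = 0.

x ≡ 42 (mod 84).


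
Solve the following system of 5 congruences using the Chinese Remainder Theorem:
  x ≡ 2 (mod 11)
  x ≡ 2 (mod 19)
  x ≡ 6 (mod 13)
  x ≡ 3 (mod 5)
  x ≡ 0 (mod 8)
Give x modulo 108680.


Product of moduli M = 11 · 19 · 13 · 5 · 8 = 108680.
Merge one congruence at a time:
  Start: x ≡ 2 (mod 11).
  Combine with x ≡ 2 (mod 19); new modulus lcm = 209.
    Write x = 2 + 11·t and substitute into x ≡ 2 (mod 19): 11·t ≡ 2 − 2 = 0 (mod 19).
    The inverse of 11 mod 19 is 7 (since 11·7 = 77 = 4·19 + 1), so t ≡ 7·0 = 0 ≡ 0 (mod 19).
    Then x = 2 + 11·0 = 2, valid modulo lcm(11, 19) = 209: x ≡ 2 (mod 209).
  Combine with x ≡ 6 (mod 13); new modulus lcm = 2717.
    Write x = 2 + 209·t and substitute into x ≡ 6 (mod 13): 209·t ≡ 6 − 2 = 4 (mod 13).
    Reduce coefficients mod 13: 1·t ≡ 4 (mod 13).
    So t ≡ 4 (mod 13).
    Then x = 2 + 209·4 = 838, valid modulo lcm(209, 13) = 2717: x ≡ 838 (mod 2717).
  Combine with x ≡ 3 (mod 5); new modulus lcm = 13585.
    Write x = 838 + 2717·t and substitute into x ≡ 3 (mod 5): 2717·t ≡ 3 − 838 = -835 (mod 5).
    Reduce coefficients mod 5: 2·t ≡ 0 (mod 5).
    The inverse of 2 mod 5 is 3 (since 2·3 = 6 = 1·5 + 1), so t ≡ 3·0 = 0 ≡ 0 (mod 5).
    Then x = 838 + 2717·0 = 838, valid modulo lcm(2717, 5) = 13585: x ≡ 838 (mod 13585).
  Combine with x ≡ 0 (mod 8); new modulus lcm = 108680.
    Write x = 838 + 13585·t and substitute into x ≡ 0 (mod 8): 13585·t ≡ 0 − 838 = -838 (mod 8).
    Reduce coefficients mod 8: 1·t ≡ 2 (mod 8).
    So t ≡ 2 (mod 8).
    Then x = 838 + 13585·2 = 28008, valid modulo lcm(13585, 8) = 108680: x ≡ 28008 (mod 108680).
Verify against each original: 28008 mod 11 = 2, 28008 mod 19 = 2, 28008 mod 13 = 6, 28008 mod 5 = 3, 28008 mod 8 = 0.

x ≡ 28008 (mod 108680).


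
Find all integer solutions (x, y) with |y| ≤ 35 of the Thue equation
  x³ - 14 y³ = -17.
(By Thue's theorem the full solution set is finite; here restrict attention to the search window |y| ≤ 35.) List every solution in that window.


The equation is x³ - 14y³ = -17. For fixed y, x³ = 14·y³ − 17, so a solution requires the RHS to be a perfect cube.
Strategy: iterate y from -35 to 35, compute RHS = 14·y³ − 17, and check whether it is a (positive or negative) perfect cube.
Check small values of y:
  y = 0: RHS = -17 is not a perfect cube.
  y = 1: RHS = -3 is not a perfect cube.
  y = -1: RHS = -31 is not a perfect cube.
  y = 2: RHS = 95 is not a perfect cube.
  y = -2: RHS = -129 is not a perfect cube.
  y = 3: RHS = 361 is not a perfect cube.
  y = -3: RHS = -395 is not a perfect cube.
Continuing the search up to |y| = 35 finds no solutions either.
No (x, y) in the scanned range satisfies the equation.

No integer solutions with |y| ≤ 35.


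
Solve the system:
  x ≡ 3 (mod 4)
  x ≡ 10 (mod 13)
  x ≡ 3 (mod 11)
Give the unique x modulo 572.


Moduli 4, 13, 11 are pairwise coprime; by CRT there is a unique solution modulo M = 4 · 13 · 11 = 572.
Solve pairwise, accumulating the modulus:
  Start with x ≡ 3 (mod 4).
  Combine with x ≡ 10 (mod 13): since gcd(4, 13) = 1, we get a unique residue mod 52.
    Write x = 3 + 4·t and substitute into x ≡ 10 (mod 13): 4·t ≡ 10 − 3 = 7 (mod 13).
    The inverse of 4 mod 13 is 10 (since 4·10 = 40 = 3·13 + 1), so t ≡ 10·7 = 70 ≡ 5 (mod 13).
    Then x = 3 + 4·5 = 23, valid modulo lcm(4, 13) = 52: x ≡ 23 (mod 52).
  Combine with x ≡ 3 (mod 11): since gcd(52, 11) = 1, we get a unique residue mod 572.
    Write x = 23 + 52·t and substitute into x ≡ 3 (mod 11): 52·t ≡ 3 − 23 = -20 (mod 11).
    Reduce coefficients mod 11: 8·t ≡ 2 (mod 11).
    The inverse of 8 mod 11 is 7 (since 8·7 = 56 = 5·11 + 1), so t ≡ 7·2 = 14 ≡ 3 (mod 11).
    Then x = 23 + 52·3 = 179, valid modulo lcm(52, 11) = 572: x ≡ 179 (mod 572).
Verify: 179 mod 4 = 3 ✓, 179 mod 13 = 10 ✓, 179 mod 11 = 3 ✓.

x ≡ 179 (mod 572).


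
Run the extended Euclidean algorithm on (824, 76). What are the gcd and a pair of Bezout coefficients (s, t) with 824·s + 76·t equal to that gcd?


Euclidean algorithm on (824, 76) — divide until remainder is 0:
  824 = 10 · 76 + 64
  76 = 1 · 64 + 12
  64 = 5 · 12 + 4
  12 = 3 · 4 + 0
gcd(824, 76) = 4.
Track Bezout coefficients alongside the remainders: start with r₀ = 824 = a·1 + b·0 (s = 1, t = 0) and r₁ = 76 = a·0 + b·1 (s = 0, t = 1); each new remainder r_{k+1} = r_{k-1} − q_k·r_k inherits s_{k+1} = s_{k-1} − q_k·s_k, t_{k+1} = t_{k-1} − q_k·t_k, so r_k = a·s_k + b·t_k at every step:
  q = 10: r = 64, s = 1 − 10·0 = 1, t = 0 − 10·1 = -10  (check: 824·1 + 76·(-10) = 64)
  q = 1: r = 12, s = 0 − 1·1 = -1, t = 1 − 1·(-10) = 11  (check: 824·(-1) + 76·11 = 12)
  q = 5: r = 4, s = 1 − 5·(-1) = 6, t = -10 − 5·11 = -65  (check: 824·6 + 76·(-65) = 4)
The row with r = 4 (the gcd) gives the Bezout coefficients s = 6, t = -65.
Result: 824 · (6) + 76 · (-65) = 4.

gcd(824, 76) = 4; s = 6, t = -65 (check: 824·6 + 76·(-65) = 4).


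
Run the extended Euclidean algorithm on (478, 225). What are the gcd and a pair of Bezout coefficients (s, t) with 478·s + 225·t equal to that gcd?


Euclidean algorithm on (478, 225) — divide until remainder is 0:
  478 = 2 · 225 + 28
  225 = 8 · 28 + 1
  28 = 28 · 1 + 0
gcd(478, 225) = 1.
Track Bezout coefficients alongside the remainders: start with r₀ = 478 = a·1 + b·0 (s = 1, t = 0) and r₁ = 225 = a·0 + b·1 (s = 0, t = 1); each new remainder r_{k+1} = r_{k-1} − q_k·r_k inherits s_{k+1} = s_{k-1} − q_k·s_k, t_{k+1} = t_{k-1} − q_k·t_k, so r_k = a·s_k + b·t_k at every step:
  q = 2: r = 28, s = 1 − 2·0 = 1, t = 0 − 2·1 = -2  (check: 478·1 + 225·(-2) = 28)
  q = 8: r = 1, s = 0 − 8·1 = -8, t = 1 − 8·(-2) = 17  (check: 478·(-8) + 225·17 = 1)
The row with r = 1 (the gcd) gives the Bezout coefficients s = -8, t = 17.
Result: 478 · (-8) + 225 · (17) = 1.

gcd(478, 225) = 1; s = -8, t = 17 (check: 478·(-8) + 225·17 = 1).


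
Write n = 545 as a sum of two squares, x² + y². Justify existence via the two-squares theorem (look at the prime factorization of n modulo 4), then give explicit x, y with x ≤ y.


Step 1: Factor n = 545 = 5 · 109.
Step 2: Check the mod-4 condition on each prime factor: 5 ≡ 1 (mod 4), exponent 1; 109 ≡ 1 (mod 4), exponent 1.
All primes ≡ 3 (mod 4) appear to even exponent (or don't appear), so by the two-squares theorem n IS expressible as a sum of two squares.
Step 3: Build a representation. Here n = 5 · 109 is a product of primes ≡ 1 (mod 4). Each prime p ≡ 1 (mod 4) is itself a sum of two squares; find a² by testing p − a² for a perfect square:
  5: 5 − 1² = 4 = 2² ⇒ 5 = 1² + 2².
  109: 109 − 1² = 108, 109 − 2² = 105, 109 − 3² = 100 = 10² ⇒ 109 = 3² + 10².
  Combine using the Brahmagupta–Fibonacci identity (a² + b²)(c² + d²) = (ac − bd)² + (ad + bc)² = (ac + bd)² + (ad − bc)²:
  5 · 109 = 545: from (1² + 2²)(3² + 10²), take (1·3 − 2·10, 1·10 + 2·3) = (3 − 20, 10 + 6) = (-17, 16); dropping signs (only squares matter) gives (17, 16); check 17² + 16² = 289 + 256 = 545 ✓.
Step 4: Order so x ≤ y and verify: 16² + 17² = 256 + 289 = 545 = n. ✓

n = 545 = 16² + 17² (one valid representation with x ≤ y).


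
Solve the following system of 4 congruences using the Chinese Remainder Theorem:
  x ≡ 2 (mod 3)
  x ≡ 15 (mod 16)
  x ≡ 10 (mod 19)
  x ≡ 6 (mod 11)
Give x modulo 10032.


Product of moduli M = 3 · 16 · 19 · 11 = 10032.
Merge one congruence at a time:
  Start: x ≡ 2 (mod 3).
  Combine with x ≡ 15 (mod 16); new modulus lcm = 48.
    Write x = 2 + 3·t and substitute into x ≡ 15 (mod 16): 3·t ≡ 15 − 2 = 13 (mod 16).
    The inverse of 3 mod 16 is 11 (since 3·11 = 33 = 2·16 + 1), so t ≡ 11·13 = 143 ≡ 15 (mod 16).
    Then x = 2 + 3·15 = 47, valid modulo lcm(3, 16) = 48: x ≡ 47 (mod 48).
  Combine with x ≡ 10 (mod 19); new modulus lcm = 912.
    Write x = 47 + 48·t and substitute into x ≡ 10 (mod 19): 48·t ≡ 10 − 47 = -37 (mod 19).
    Reduce coefficients mod 19: 10·t ≡ 1 (mod 19).
    The inverse of 10 mod 19 is 2 (since 10·2 = 20 = 1·19 + 1), so t ≡ 2·1 = 2 ≡ 2 (mod 19).
    Then x = 47 + 48·2 = 143, valid modulo lcm(48, 19) = 912: x ≡ 143 (mod 912).
  Combine with x ≡ 6 (mod 11); new modulus lcm = 10032.
    Write x = 143 + 912·t and substitute into x ≡ 6 (mod 11): 912·t ≡ 6 − 143 = -137 (mod 11).
    Reduce coefficients mod 11: 10·t ≡ 6 (mod 11).
    The inverse of 10 mod 11 is 10 (since 10·10 = 100 = 9·11 + 1), so t ≡ 10·6 = 60 ≡ 5 (mod 11).
    Then x = 143 + 912·5 = 4703, valid modulo lcm(912, 11) = 10032: x ≡ 4703 (mod 10032).
Verify against each original: 4703 mod 3 = 2, 4703 mod 16 = 15, 4703 mod 19 = 10, 4703 mod 11 = 6.

x ≡ 4703 (mod 10032).


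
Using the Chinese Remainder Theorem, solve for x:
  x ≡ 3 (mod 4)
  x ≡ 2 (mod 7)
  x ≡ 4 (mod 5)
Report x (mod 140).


Moduli 4, 7, 5 are pairwise coprime; by CRT there is a unique solution modulo M = 4 · 7 · 5 = 140.
Solve pairwise, accumulating the modulus:
  Start with x ≡ 3 (mod 4).
  Combine with x ≡ 2 (mod 7): since gcd(4, 7) = 1, we get a unique residue mod 28.
    Write x = 3 + 4·t and substitute into x ≡ 2 (mod 7): 4·t ≡ 2 − 3 = -1 (mod 7).
    Reduce coefficients mod 7: 4·t ≡ 6 (mod 7).
    The inverse of 4 mod 7 is 2 (since 4·2 = 8 = 1·7 + 1), so t ≡ 2·6 = 12 ≡ 5 (mod 7).
    Then x = 3 + 4·5 = 23, valid modulo lcm(4, 7) = 28: x ≡ 23 (mod 28).
  Combine with x ≡ 4 (mod 5): since gcd(28, 5) = 1, we get a unique residue mod 140.
    Write x = 23 + 28·t and substitute into x ≡ 4 (mod 5): 28·t ≡ 4 − 23 = -19 (mod 5).
    Reduce coefficients mod 5: 3·t ≡ 1 (mod 5).
    The inverse of 3 mod 5 is 2 (since 3·2 = 6 = 1·5 + 1), so t ≡ 2·1 = 2 ≡ 2 (mod 5).
    Then x = 23 + 28·2 = 79, valid modulo lcm(28, 5) = 140: x ≡ 79 (mod 140).
Verify: 79 mod 4 = 3 ✓, 79 mod 7 = 2 ✓, 79 mod 5 = 4 ✓.

x ≡ 79 (mod 140).


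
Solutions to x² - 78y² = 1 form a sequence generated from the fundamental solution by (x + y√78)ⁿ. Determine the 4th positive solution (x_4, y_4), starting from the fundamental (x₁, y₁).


Step 1: Find the fundamental solution (x₁, y₁) of x² - 78y² = 1.
  Expand √78 as a continued fraction. a₀ = ⌊√78⌋ = 8; iterate m_{k+1} = d_k·a_k − m_k, d_{k+1} = (78 − m_{k+1}²)/d_k, a_{k+1} = ⌊(a₀ + m_{k+1})/d_{k+1}⌋ (starting m₀ = 0, d₀ = 1), with convergents p_k = a_k·p_{k-1} + p_{k-2}, q_k = a_k·q_{k-1} + q_{k-2} (p₋₁ = 1, q₋₁ = 0):
  k = 0: a₀ = 8; p₀/q₀ = 8/1; p₀² − 78·q₀² = 64 − 78 = -14.
  k = 1: m = 8, d = 14, a = ⌊(8 + 8)/14⌋ = 1; p/q = (1·8 + 1)/(1·1 + 0) = 9/1; p² − 78·q² = 81 − 78 = 3.
  k = 2: m = 6, d = 3, a = ⌊(8 + 6)/3⌋ = 4; p/q = (4·9 + 8)/(4·1 + 1) = 44/5; p² − 78·q² = 1936 − 1950 = -14.
  k = 3: m = 6, d = 14, a = ⌊(8 + 6)/14⌋ = 1; p/q = (1·44 + 9)/(1·5 + 1) = 53/6; p² − 78·q² = 2809 − 2808 = 1.
  The first convergent with p² − 78·q² = 1 gives the fundamental solution (x₁, y₁) = (53, 6).
Step 2: Apply the recurrence (x_{n+1}, y_{n+1}) = (x₁x_n + 78y₁y_n, x₁y_n + y₁x_n) repeatedly.
  From (x_1, y_1) = (53, 6): x_2 = 53·53 + 78·6·6 = 5617; y_2 = 53·6 + 6·53 = 636.
  From (x_2, y_2) = (5617, 636): x_3 = 53·5617 + 78·6·636 = 595349; y_3 = 53·636 + 6·5617 = 67410.
  From (x_3, y_3) = (595349, 67410): x_4 = 53·595349 + 78·6·67410 = 63101377; y_4 = 53·67410 + 6·595349 = 7144824.
Step 3: Verify x_4² - 78·y_4² = 3981783779296129 - 3981783779296128 = 1 (should be 1). ✓

(x_1, y_1) = (53, 6); (x_4, y_4) = (63101377, 7144824).


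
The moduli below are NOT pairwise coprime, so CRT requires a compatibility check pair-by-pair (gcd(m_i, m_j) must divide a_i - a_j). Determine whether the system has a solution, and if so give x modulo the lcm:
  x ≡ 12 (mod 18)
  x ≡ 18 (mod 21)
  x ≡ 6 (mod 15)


Moduli 18, 21, 15 are not pairwise coprime, so CRT works modulo lcm(m_i) when all pairwise compatibility conditions hold.
Pairwise compatibility: gcd(m_i, m_j) must divide a_i - a_j for every pair.
Merge one congruence at a time:
  Start: x ≡ 12 (mod 18).
  Combine with x ≡ 18 (mod 21): gcd(18, 21) = 3; 18 - 12 = 6, which IS divisible by 3, so compatible.
    Write x = 12 + 18·t and substitute into x ≡ 18 (mod 21): 18·t ≡ 18 − 12 = 6 (mod 21).
    Divide the congruence (and modulus) by g = 3: 6·t ≡ 2 (mod 7).
    The inverse of 6 mod 7 is 6 (since 6·6 = 36 = 5·7 + 1), so t ≡ 6·2 = 12 ≡ 5 (mod 7).
    Then x = 12 + 18·5 = 102, valid modulo lcm(18, 21) = 126: x ≡ 102 (mod 126).
  Combine with x ≡ 6 (mod 15): gcd(126, 15) = 3; 6 - 102 = -96, which IS divisible by 3, so compatible.
    Write x = 102 + 126·t and substitute into x ≡ 6 (mod 15): 126·t ≡ 6 − 102 = -96 (mod 15).
    Divide the congruence (and modulus) by g = 3: 42·t ≡ -32 (mod 5).
    Reduce coefficients mod 5: 2·t ≡ 3 (mod 5).
    The inverse of 2 mod 5 is 3 (since 2·3 = 6 = 1·5 + 1), so t ≡ 3·3 = 9 ≡ 4 (mod 5).
    Then x = 102 + 126·4 = 606, valid modulo lcm(126, 15) = 630: x ≡ 606 (mod 630).
Verify: 606 mod 18 = 12, 606 mod 21 = 18, 606 mod 15 = 6.

x ≡ 606 (mod 630).


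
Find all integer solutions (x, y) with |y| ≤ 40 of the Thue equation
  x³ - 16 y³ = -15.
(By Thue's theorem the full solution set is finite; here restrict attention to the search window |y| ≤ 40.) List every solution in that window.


The equation is x³ - 16y³ = -15. For fixed y, x³ = 16·y³ − 15, so a solution requires the RHS to be a perfect cube.
Strategy: iterate y from -40 to 40, compute RHS = 16·y³ − 15, and check whether it is a (positive or negative) perfect cube.
Check small values of y:
  y = 0: RHS = -15 is not a perfect cube.
  y = 1: RHS = 1 = (1)³ ⇒ x = 1 works.
  y = -1: RHS = -31 is not a perfect cube.
  y = 2: RHS = 113 is not a perfect cube.
  y = -2: RHS = -143 is not a perfect cube.
  y = 3: RHS = 417 is not a perfect cube.
  y = -3: RHS = -447 is not a perfect cube.
Continuing the search up to |y| = 40 finds no further solutions beyond those listed.
Collected solutions: (1, 1).

Solutions (with |y| ≤ 40): (1, 1).


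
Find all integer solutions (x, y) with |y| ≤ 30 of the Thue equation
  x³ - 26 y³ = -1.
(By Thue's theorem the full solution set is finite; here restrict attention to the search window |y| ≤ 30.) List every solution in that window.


The equation is x³ - 26y³ = -1. For fixed y, x³ = 26·y³ − 1, so a solution requires the RHS to be a perfect cube.
Strategy: iterate y from -30 to 30, compute RHS = 26·y³ − 1, and check whether it is a (positive or negative) perfect cube.
Check small values of y:
  y = 0: RHS = -1 = (-1)³ ⇒ x = -1 works.
  y = 1: RHS = 25 is not a perfect cube.
  y = -1: RHS = -27 = (-3)³ ⇒ x = -3 works.
  y = 2: RHS = 207 is not a perfect cube.
  y = -2: RHS = -209 is not a perfect cube.
  y = 3: RHS = 701 is not a perfect cube.
  y = -3: RHS = -703 is not a perfect cube.
Continuing the search up to |y| = 30 finds no further solutions beyond those listed.
Collected solutions: (-1, 0), (-3, -1).

Solutions (with |y| ≤ 30): (-1, 0), (-3, -1).


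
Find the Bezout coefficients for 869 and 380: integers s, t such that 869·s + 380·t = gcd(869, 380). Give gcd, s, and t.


Euclidean algorithm on (869, 380) — divide until remainder is 0:
  869 = 2 · 380 + 109
  380 = 3 · 109 + 53
  109 = 2 · 53 + 3
  53 = 17 · 3 + 2
  3 = 1 · 2 + 1
  2 = 2 · 1 + 0
gcd(869, 380) = 1.
Track Bezout coefficients alongside the remainders: start with r₀ = 869 = a·1 + b·0 (s = 1, t = 0) and r₁ = 380 = a·0 + b·1 (s = 0, t = 1); each new remainder r_{k+1} = r_{k-1} − q_k·r_k inherits s_{k+1} = s_{k-1} − q_k·s_k, t_{k+1} = t_{k-1} − q_k·t_k, so r_k = a·s_k + b·t_k at every step:
  q = 2: r = 109, s = 1 − 2·0 = 1, t = 0 − 2·1 = -2  (check: 869·1 + 380·(-2) = 109)
  q = 3: r = 53, s = 0 − 3·1 = -3, t = 1 − 3·(-2) = 7  (check: 869·(-3) + 380·7 = 53)
  q = 2: r = 3, s = 1 − 2·(-3) = 7, t = -2 − 2·7 = -16  (check: 869·7 + 380·(-16) = 3)
  q = 17: r = 2, s = -3 − 17·7 = -122, t = 7 − 17·(-16) = 279  (check: 869·(-122) + 380·279 = 2)
  q = 1: r = 1, s = 7 − 1·(-122) = 129, t = -16 − 1·279 = -295  (check: 869·129 + 380·(-295) = 1)
The row with r = 1 (the gcd) gives the Bezout coefficients s = 129, t = -295.
Result: 869 · (129) + 380 · (-295) = 1.

gcd(869, 380) = 1; s = 129, t = -295 (check: 869·129 + 380·(-295) = 1).


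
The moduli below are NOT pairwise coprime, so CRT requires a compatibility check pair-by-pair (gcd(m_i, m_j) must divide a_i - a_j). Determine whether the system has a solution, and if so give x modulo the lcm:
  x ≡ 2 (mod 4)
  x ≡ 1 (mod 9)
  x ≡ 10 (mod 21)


Moduli 4, 9, 21 are not pairwise coprime, so CRT works modulo lcm(m_i) when all pairwise compatibility conditions hold.
Pairwise compatibility: gcd(m_i, m_j) must divide a_i - a_j for every pair.
Merge one congruence at a time:
  Start: x ≡ 2 (mod 4).
  Combine with x ≡ 1 (mod 9): gcd(4, 9) = 1; 1 - 2 = -1, which IS divisible by 1, so compatible.
    Write x = 2 + 4·t and substitute into x ≡ 1 (mod 9): 4·t ≡ 1 − 2 = -1 (mod 9).
    Reduce coefficients mod 9: 4·t ≡ 8 (mod 9).
    The inverse of 4 mod 9 is 7 (since 4·7 = 28 = 3·9 + 1), so t ≡ 7·8 = 56 ≡ 2 (mod 9).
    Then x = 2 + 4·2 = 10, valid modulo lcm(4, 9) = 36: x ≡ 10 (mod 36).
  Combine with x ≡ 10 (mod 21): gcd(36, 21) = 3; 10 - 10 = 0, which IS divisible by 3, so compatible.
    Write x = 10 + 36·t and substitute into x ≡ 10 (mod 21): 36·t ≡ 10 − 10 = 0 (mod 21).
    Divide the congruence (and modulus) by g = 3: 12·t ≡ 0 (mod 7).
    Reduce coefficients mod 7: 5·t ≡ 0 (mod 7).
    The inverse of 5 mod 7 is 3 (since 5·3 = 15 = 2·7 + 1), so t ≡ 3·0 = 0 ≡ 0 (mod 7).
    Then x = 10 + 36·0 = 10, valid modulo lcm(36, 21) = 252: x ≡ 10 (mod 252).
Verify: 10 mod 4 = 2, 10 mod 9 = 1, 10 mod 21 = 10.

x ≡ 10 (mod 252).
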